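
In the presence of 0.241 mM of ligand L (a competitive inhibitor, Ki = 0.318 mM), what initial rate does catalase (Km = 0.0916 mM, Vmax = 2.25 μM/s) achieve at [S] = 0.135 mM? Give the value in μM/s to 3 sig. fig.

α = 1 + [I]/Ki = 1 + 0.241/0.318 = 1.758.
For a competitive inhibitor, Vmax is unchanged and the apparent Km becomes α·Km: Km,app = 0.161 mM, Vmax,app = 2.25 μM/s.
v = Vmax,app·[S]/(Km,app + [S]) = 2.25 × 0.135/(0.161 + 0.135) = 1.03 μM/s.

1.03 μM/s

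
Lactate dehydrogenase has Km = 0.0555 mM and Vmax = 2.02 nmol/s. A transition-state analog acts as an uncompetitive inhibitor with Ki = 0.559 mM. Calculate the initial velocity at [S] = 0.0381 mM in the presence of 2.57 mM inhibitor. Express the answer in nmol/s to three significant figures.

0.286 nmol/s

With α = 1 + [I]/Ki = 1 + 2.57/0.559 = 5.597, the uncompetitive rate law is v = (Vmax/α)·[S] / (Km/α + [S]).
v = (2.02/5.597)×0.0381 / (0.0555/5.597 + 0.0381) = 0.01375/0.04802 = 0.286 nmol/s.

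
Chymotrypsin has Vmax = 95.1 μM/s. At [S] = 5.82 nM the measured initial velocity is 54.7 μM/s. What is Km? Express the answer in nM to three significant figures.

From v = Vmax[S]/(Km+[S]), Km = [S](Vmax − v)/v.
Km = 5.82 × (95.1 − 54.7) / 54.7 = 235.1/54.7 = 4.30 nM.

4.30 nM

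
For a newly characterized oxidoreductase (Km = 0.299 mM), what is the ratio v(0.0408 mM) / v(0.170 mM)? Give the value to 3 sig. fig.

0.331

The fractional saturations are [S]/(Km+[S]) = 0.170/0.4690 = 0.3625 and 0.0408/0.3398 = 0.1201.
v₂/v₁ is just their ratio: 0.1201/0.3625 = 0.331.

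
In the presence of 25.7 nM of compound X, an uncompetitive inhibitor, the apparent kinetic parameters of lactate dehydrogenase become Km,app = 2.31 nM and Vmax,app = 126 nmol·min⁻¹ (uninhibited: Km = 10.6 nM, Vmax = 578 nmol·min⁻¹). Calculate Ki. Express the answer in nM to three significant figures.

7.16 nM

Uncompetitive: Vmax,app = Vmax/α (and Km,app = Km/α) with α = 1 + [I]/Ki.
α = Vmax/Vmax,app = 578/126 = 4.587.
Since α = 1 + [I]/Ki, [I]/Ki = 4.587 − 1 = 3.587 and Ki = 25.7/3.587 = 7.16 nM.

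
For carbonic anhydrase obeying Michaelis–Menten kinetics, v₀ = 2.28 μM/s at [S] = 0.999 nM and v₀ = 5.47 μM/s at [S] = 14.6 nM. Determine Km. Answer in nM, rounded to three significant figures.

1.67 nM

In reciprocal form, 1/v = (Km/Vmax)·(1/[S]) + 1/Vmax. The two points give (1/[S], 1/v) = (1.001, 0.4386) and (0.06849, 0.1828).
Slope = (0.4386 − 0.1828)/(1.001 − 0.06849) = 0.2743; intercept = 0.4386 − 0.2743×1.001 = 0.1640.
Vmax = 1/intercept = 6.10 μM/s; Km = slope × Vmax = 0.2743 × 6.10 = 1.67 nM.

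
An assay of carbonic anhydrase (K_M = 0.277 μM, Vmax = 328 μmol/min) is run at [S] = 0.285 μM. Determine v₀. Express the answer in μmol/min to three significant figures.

v = Vmax·[S]/(Km + [S]) = 328 × 0.285 / (0.277 + 0.285)
  = 93.48 / 0.5620 = 166 μmol/min.

166 μmol/min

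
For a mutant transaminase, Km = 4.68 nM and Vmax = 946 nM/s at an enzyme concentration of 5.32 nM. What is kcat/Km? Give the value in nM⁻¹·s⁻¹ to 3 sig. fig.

38.0 nM⁻¹·s⁻¹

kcat = Vmax/[E]total = 946/5.32 = 178 s⁻¹.
kcat/Km = 178/4.68 = 38.0 nM⁻¹·s⁻¹.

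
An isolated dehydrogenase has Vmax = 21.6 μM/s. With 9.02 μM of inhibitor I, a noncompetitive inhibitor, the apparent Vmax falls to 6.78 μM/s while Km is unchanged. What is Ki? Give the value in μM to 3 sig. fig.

4.13 μM

Noncompetitive: Vmax,app = Vmax/α with α = 1 + [I]/Ki.
α = Vmax/Vmax,app = 21.6/6.78 = 3.186.
Ki = [I]/(α − 1) = 9.02/2.186 = 4.13 μM.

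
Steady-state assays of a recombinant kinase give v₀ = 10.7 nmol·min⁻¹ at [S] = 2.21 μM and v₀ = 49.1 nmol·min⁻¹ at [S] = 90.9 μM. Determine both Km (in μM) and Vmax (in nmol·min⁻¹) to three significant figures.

In reciprocal form, 1/v = (Km/Vmax)·(1/[S]) + 1/Vmax. The two points give (1/[S], 1/v) = (0.4525, 0.09346) and (0.01100, 0.02037).
Slope = (0.09346 − 0.02037)/(0.4525 − 0.01100) = 0.1656; intercept = 0.09346 − 0.1656×0.4525 = 0.01855.
Vmax = 1/intercept = 53.9 nmol·min⁻¹; Km = slope × Vmax = 0.1656 × 53.9 = 8.93 μM.

Km = 8.93 μM; Vmax = 53.9 nmol·min⁻¹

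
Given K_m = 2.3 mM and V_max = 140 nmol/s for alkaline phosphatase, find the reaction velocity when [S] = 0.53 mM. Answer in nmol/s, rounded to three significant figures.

v = Vmax·[S]/(Km + [S]) = 140 × 0.53 / (2.3 + 0.53)
  = 74.20 / 2.830 = 26.2 nmol/s.

26.2 nmol/s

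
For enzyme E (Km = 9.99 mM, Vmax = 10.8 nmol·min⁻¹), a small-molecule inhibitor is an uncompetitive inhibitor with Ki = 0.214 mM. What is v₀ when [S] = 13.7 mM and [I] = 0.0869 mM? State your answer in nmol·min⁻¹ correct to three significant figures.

With α = 1 + [I]/Ki = 1 + 0.0869/0.214 = 1.406, the uncompetitive rate law is v = (Vmax/α)·[S] / (Km/α + [S]).
v = (10.8/1.406)×13.7 / (9.99/1.406 + 13.7) = 105.2/20.80 = 5.06 nmol·min⁻¹.

5.06 nmol·min⁻¹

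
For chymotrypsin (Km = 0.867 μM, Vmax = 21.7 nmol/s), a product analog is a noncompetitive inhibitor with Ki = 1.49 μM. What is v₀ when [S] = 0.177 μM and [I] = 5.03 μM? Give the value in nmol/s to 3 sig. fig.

With α = 1 + [I]/Ki = 1 + 5.03/1.49 = 4.376, the noncompetitive rate law is v = (Vmax/α)·[S] / (Km + [S]).
v = (21.7/4.376)×0.177 / (0.867 + 0.177) = 0.8778/1.044 = 0.841 nmol/s.

0.841 nmol/s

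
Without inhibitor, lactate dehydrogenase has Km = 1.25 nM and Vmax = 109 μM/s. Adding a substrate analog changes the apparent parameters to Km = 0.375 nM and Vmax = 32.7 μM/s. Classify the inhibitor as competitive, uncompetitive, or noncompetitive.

Both Km and Vmax decrease by the same factor (~3.33-fold) — characteristic of uncompetitive inhibition.

uncompetitive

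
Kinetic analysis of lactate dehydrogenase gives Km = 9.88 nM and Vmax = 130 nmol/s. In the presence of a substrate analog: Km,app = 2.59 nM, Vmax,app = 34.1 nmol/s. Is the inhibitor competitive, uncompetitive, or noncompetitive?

Both Km and Vmax decrease by the same factor (~3.81-fold) — characteristic of uncompetitive inhibition.

uncompetitive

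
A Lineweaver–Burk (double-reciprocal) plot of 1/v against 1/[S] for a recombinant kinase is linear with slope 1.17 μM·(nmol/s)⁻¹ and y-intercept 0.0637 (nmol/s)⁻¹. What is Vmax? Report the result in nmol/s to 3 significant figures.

15.7 nmol/s

The y-intercept of a Lineweaver–Burk plot equals 1/Vmax, so Vmax = 1/0.0637 = 15.7 nmol/s.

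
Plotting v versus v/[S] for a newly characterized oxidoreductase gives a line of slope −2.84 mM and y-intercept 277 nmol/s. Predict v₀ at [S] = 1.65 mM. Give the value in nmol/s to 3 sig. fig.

In the Eadie–Hofstee form v = Vmax − Km·(v/[S]), the slope is −Km and the intercept is Vmax, so Km = 2.84 mM and Vmax = 277 nmol/s.
v = 277 × 1.65/(2.84 + 1.65) = 102 nmol/s.

102 nmol/s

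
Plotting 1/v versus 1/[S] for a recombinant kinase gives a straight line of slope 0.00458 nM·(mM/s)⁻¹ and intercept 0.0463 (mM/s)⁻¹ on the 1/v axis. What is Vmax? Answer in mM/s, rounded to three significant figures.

21.6 mM/s

The y-intercept of a Lineweaver–Burk plot equals 1/Vmax, so Vmax = 1/0.0463 = 21.6 mM/s.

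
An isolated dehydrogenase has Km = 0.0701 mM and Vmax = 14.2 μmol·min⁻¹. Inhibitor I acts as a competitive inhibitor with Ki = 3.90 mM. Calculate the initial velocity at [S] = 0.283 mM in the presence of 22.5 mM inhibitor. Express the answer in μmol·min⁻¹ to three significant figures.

With α = 1 + [I]/Ki = 1 + 22.5/3.90 = 6.769, the competitive rate law is v = Vmax[S] / (αKm + [S]).
v = 14.2×0.283 / (6.769×0.0701 + 0.283) = 4.019/0.7575 = 5.30 μmol·min⁻¹.

5.30 μmol·min⁻¹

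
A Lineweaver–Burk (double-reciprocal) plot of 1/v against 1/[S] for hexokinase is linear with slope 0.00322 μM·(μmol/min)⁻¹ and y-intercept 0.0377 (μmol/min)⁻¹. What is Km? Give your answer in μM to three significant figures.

y-intercept = 1/Vmax ⇒ Vmax = 26.5 μmol/min; slope = Km/Vmax ⇒ Km = slope × Vmax.
Km = 0.00322 × 26.5 = 0.0854 μM.

0.0854 μM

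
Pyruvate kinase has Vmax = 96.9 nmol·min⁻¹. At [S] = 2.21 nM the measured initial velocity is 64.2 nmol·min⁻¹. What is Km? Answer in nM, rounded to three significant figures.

From v = Vmax[S]/(Km+[S]), Km = [S](Vmax − v)/v.
Km = 2.21 × (96.9 − 64.2) / 64.2 = 72.27/64.2 = 1.13 nM.

1.13 nM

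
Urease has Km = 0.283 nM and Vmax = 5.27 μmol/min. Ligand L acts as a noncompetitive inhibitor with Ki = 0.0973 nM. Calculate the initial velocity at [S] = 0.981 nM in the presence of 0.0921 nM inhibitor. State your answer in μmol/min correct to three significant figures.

2.10 μmol/min

α = 1 + [I]/Ki = 1 + 0.0921/0.0973 = 1.947.
For a noncompetitive inhibitor, Vmax is reduced to Vmax/α while Km is unchanged: Km,app = 0.283 nM, Vmax,app = 2.71 μmol/min.
v = Vmax,app·[S]/(Km,app + [S]) = 2.71 × 0.981/(0.283 + 0.981) = 2.10 μmol/min.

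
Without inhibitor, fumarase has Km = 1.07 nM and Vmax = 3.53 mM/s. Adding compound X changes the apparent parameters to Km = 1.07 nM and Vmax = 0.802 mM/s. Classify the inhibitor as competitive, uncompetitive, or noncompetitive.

noncompetitive

Vmax decreases (3.53 → 0.802 mM/s) while Km is unchanged — pure noncompetitive inhibition.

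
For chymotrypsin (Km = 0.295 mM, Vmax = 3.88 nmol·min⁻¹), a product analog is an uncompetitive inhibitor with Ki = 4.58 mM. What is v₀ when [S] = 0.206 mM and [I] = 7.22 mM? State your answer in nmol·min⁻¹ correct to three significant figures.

0.968 nmol·min⁻¹

α = 1 + [I]/Ki = 1 + 7.22/4.58 = 2.576.
For an uncompetitive inhibitor, both parameters are divided by α, giving Vmax/α and Km/α: Km,app = 0.114 mM, Vmax,app = 1.51 nmol·min⁻¹.
v = Vmax,app·[S]/(Km,app + [S]) = 1.51 × 0.206/(0.114 + 0.206) = 0.968 nmol·min⁻¹.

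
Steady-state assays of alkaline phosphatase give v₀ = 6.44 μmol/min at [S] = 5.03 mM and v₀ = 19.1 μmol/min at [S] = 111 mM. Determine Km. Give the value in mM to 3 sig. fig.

11.4 mM

In reciprocal form, 1/v = (Km/Vmax)·(1/[S]) + 1/Vmax. The two points give (1/[S], 1/v) = (0.1988, 0.1553) and (0.009009, 0.05236).
Slope = (0.1553 − 0.05236)/(0.1988 − 0.009009) = 0.5423; intercept = 0.1553 − 0.5423×0.1988 = 0.04747.
Vmax = 1/intercept = 21.1 μmol/min; Km = slope × Vmax = 0.5423 × 21.1 = 11.4 mM.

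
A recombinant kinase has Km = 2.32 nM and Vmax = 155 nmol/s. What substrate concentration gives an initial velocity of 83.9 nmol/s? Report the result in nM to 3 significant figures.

2.74 nM

The required fractional saturation is v/Vmax = 83.9/155 = 0.5413.
Then [S]/(Km+[S]) = 0.5413 ⇒ [S] = 2.32 × 0.5413/(1 − 0.5413) = 2.74 nM.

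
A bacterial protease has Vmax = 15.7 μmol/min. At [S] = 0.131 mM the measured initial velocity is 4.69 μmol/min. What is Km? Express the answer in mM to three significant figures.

0.308 mM

v/Vmax = 4.69/15.7 = 0.2987 = [S]/(Km+[S]).
So Km + [S] = [S]/0.2987 = 0.4385 mM, giving Km = 0.4385 − 0.131 = 0.308 mM.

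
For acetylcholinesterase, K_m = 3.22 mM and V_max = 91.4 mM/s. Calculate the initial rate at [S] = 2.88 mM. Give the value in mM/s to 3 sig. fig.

43.2 mM/s

v = Vmax·[S]/(Km + [S]) = 91.4 × 2.88 / (3.22 + 2.88)
  = 263.2 / 6.100 = 43.2 mM/s.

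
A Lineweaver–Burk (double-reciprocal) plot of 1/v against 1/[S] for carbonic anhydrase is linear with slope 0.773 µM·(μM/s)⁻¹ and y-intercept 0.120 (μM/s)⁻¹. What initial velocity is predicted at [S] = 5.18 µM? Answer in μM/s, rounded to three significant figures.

The y-intercept is 1/Vmax, so Vmax = 1/0.120 = 8.33 μM/s.
The slope is Km/Vmax, so Km = 0.773 × 8.33 = 6.44 µM.
Then v = 8.33 × 5.18/(6.44 + 5.18) = 3.71 μM/s.

3.71 μM/s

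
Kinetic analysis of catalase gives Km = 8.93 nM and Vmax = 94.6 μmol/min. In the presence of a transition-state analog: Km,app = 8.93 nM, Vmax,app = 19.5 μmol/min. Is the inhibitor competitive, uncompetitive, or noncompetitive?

noncompetitive

Vmax decreases (94.6 → 19.5 μmol/min) while Km is unchanged — pure noncompetitive inhibition.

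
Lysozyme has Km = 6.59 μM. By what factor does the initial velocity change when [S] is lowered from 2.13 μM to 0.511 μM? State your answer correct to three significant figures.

Since Vmax cancels, v₂/v₁ = [S]₂(Km+[S]₁) / [S]₁(Km+[S]₂).
= 0.511×(6.59+2.13) / (2.13×(6.59+0.511)) = 4.456/15.13 = 0.295.

0.295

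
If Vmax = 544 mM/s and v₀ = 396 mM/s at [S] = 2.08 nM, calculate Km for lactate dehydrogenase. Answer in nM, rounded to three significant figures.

0.777 nM

From v = Vmax[S]/(Km+[S]), Km = [S](Vmax − v)/v.
Km = 2.08 × (544 − 396) / 396 = 307.8/396 = 0.777 nM.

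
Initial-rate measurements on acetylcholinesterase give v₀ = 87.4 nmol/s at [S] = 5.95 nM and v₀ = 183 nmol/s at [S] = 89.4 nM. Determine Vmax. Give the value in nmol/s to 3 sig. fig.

In reciprocal form, 1/v = (Km/Vmax)·(1/[S]) + 1/Vmax. The two points give (1/[S], 1/v) = (0.1681, 0.01144) and (0.01119, 0.005464).
Slope = (0.01144 − 0.005464)/(0.1681 − 0.01119) = 0.03810; intercept = 0.01144 − 0.03810×0.1681 = 0.005038.
Vmax = 1/intercept = 198 nmol/s; Km = slope × Vmax = 0.03810 × 198 = 7.56 nM.

198 nmol/s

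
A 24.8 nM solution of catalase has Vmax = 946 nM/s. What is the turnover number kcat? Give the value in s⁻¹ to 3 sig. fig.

kcat = Vmax/[E]total = 946 nM/s / 24.8 nM = 38.1 s⁻¹.

38.1 s⁻¹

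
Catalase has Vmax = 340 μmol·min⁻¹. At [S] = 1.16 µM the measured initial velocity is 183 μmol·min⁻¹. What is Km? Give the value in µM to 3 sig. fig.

v/Vmax = 183/340 = 0.5382 = [S]/(Km+[S]).
So Km + [S] = [S]/0.5382 = 2.155 µM, giving Km = 2.155 − 1.16 = 0.995 µM.

0.995 µM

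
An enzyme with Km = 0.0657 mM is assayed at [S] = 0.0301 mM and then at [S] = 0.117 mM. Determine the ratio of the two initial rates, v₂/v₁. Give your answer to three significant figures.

2.04

The fractional saturations are [S]/(Km+[S]) = 0.0301/0.09580 = 0.3142 and 0.117/0.1827 = 0.6404.
v₂/v₁ is just their ratio: 0.6404/0.3142 = 2.04.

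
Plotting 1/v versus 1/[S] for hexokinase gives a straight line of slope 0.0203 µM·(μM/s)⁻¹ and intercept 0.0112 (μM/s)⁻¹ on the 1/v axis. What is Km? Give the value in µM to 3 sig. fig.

1.81 µM

y-intercept = 1/Vmax ⇒ Vmax = 89.3 μM/s; slope = Km/Vmax ⇒ Km = slope × Vmax.
Km = 0.0203 × 89.3 = 1.81 µM.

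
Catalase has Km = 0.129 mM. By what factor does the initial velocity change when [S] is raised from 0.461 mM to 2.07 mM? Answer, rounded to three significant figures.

Since Vmax cancels, v₂/v₁ = [S]₂(Km+[S]₁) / [S]₁(Km+[S]₂).
= 2.07×(0.129+0.461) / (0.461×(0.129+2.07)) = 1.221/1.014 = 1.20.

1.20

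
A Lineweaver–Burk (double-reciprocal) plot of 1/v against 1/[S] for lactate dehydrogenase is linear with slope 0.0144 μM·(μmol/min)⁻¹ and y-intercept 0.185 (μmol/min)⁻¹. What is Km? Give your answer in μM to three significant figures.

0.0778 μM

y-intercept = 1/Vmax ⇒ Vmax = 5.41 μmol/min; slope = Km/Vmax ⇒ Km = slope × Vmax.
Km = 0.0144 × 5.41 = 0.0778 μM.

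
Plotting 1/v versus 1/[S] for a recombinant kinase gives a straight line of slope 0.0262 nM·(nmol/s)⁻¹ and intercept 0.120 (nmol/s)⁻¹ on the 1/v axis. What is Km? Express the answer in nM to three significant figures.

y-intercept = 1/Vmax ⇒ Vmax = 8.33 nmol/s; slope = Km/Vmax ⇒ Km = slope × Vmax.
Km = 0.0262 × 8.33 = 0.218 nM.

0.218 nM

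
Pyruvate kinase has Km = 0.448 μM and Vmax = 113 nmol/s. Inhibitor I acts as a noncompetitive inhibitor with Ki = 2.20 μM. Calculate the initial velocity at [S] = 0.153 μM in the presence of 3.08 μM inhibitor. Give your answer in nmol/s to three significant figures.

With α = 1 + [I]/Ki = 1 + 3.08/2.20 = 2.400, the noncompetitive rate law is v = (Vmax/α)·[S] / (Km + [S]).
v = (113/2.400)×0.153 / (0.448 + 0.153) = 7.204/0.6010 = 12.0 nmol/s.

12.0 nmol/s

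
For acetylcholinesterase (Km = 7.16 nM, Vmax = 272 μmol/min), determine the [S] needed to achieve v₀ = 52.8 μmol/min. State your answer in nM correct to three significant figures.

The required fractional saturation is v/Vmax = 52.8/272 = 0.1941.
Then [S]/(Km+[S]) = 0.1941 ⇒ [S] = 7.16 × 0.1941/(1 − 0.1941) = 1.72 nM.

1.72 nM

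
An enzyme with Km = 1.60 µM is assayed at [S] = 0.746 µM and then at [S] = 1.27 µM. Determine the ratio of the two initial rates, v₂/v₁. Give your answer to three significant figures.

1.39

The fractional saturations are [S]/(Km+[S]) = 0.746/2.346 = 0.3180 and 1.27/2.870 = 0.4425.
v₂/v₁ is just their ratio: 0.4425/0.3180 = 1.39.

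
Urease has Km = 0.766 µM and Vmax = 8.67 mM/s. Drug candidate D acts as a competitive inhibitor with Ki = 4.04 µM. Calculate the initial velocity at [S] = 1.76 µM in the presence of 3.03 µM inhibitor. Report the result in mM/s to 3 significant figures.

4.92 mM/s

α = 1 + [I]/Ki = 1 + 3.03/4.04 = 1.750.
For a competitive inhibitor, Vmax is unchanged and the apparent Km becomes α·Km: Km,app = 1.34 µM, Vmax,app = 8.67 mM/s.
v = Vmax,app·[S]/(Km,app + [S]) = 8.67 × 1.76/(1.34 + 1.76) = 4.92 mM/s.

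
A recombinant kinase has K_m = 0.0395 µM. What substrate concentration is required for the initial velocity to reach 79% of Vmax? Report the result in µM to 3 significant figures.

v/Vmax = [S]/(Km+[S]) = 0.79, so [S] = Km·0.79/(1 − 0.79) = 0.0395 × 3.762.
[S] = 0.149 µM.

0.149 µM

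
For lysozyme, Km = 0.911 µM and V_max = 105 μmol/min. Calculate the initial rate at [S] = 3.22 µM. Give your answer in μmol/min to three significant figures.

81.8 μmol/min

v = Vmax·[S]/(Km + [S]) = 105 × 3.22 / (0.911 + 3.22)
  = 338.1 / 4.131 = 81.8 μmol/min.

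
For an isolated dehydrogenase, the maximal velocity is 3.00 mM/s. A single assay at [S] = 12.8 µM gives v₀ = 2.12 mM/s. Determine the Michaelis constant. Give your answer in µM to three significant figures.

From v = Vmax[S]/(Km+[S]), Km = [S](Vmax − v)/v.
Km = 12.8 × (3.00 − 2.12) / 2.12 = 11.26/2.12 = 5.31 µM.

5.31 µM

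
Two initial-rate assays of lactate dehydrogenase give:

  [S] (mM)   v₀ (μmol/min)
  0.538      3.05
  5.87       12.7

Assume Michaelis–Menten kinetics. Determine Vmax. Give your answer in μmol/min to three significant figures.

18.7 μmol/min

In reciprocal form, 1/v = (Km/Vmax)·(1/[S]) + 1/Vmax. The two points give (1/[S], 1/v) = (1.859, 0.3279) and (0.1704, 0.07874).
Slope = (0.3279 − 0.07874)/(1.859 − 0.1704) = 0.1476; intercept = 0.3279 − 0.1476×1.859 = 0.05360.
Vmax = 1/intercept = 18.7 μmol/min; Km = slope × Vmax = 0.1476 × 18.7 = 2.75 mM.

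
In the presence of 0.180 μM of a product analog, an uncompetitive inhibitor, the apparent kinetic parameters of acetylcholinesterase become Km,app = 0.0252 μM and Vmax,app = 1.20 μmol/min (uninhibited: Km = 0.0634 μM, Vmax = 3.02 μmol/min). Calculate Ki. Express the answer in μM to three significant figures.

Uncompetitive: Vmax,app = Vmax/α (and Km,app = Km/α) with α = 1 + [I]/Ki.
α = Vmax/Vmax,app = 3.02/1.20 = 2.517.
Since α = 1 + [I]/Ki, [I]/Ki = 2.517 − 1 = 1.517 and Ki = 0.180/1.517 = 0.119 μM.

0.119 μM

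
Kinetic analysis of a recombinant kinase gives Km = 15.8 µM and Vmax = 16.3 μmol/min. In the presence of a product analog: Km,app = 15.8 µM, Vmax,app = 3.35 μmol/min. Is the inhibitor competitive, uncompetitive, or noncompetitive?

noncompetitive

Vmax decreases (16.3 → 3.35 μmol/min) while Km is unchanged — pure noncompetitive inhibition.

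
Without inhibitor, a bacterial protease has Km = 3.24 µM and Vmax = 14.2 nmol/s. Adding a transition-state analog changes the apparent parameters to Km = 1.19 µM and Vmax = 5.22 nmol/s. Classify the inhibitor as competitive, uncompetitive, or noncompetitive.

uncompetitive

Both Km and Vmax decrease by the same factor (~2.72-fold) — characteristic of uncompetitive inhibition.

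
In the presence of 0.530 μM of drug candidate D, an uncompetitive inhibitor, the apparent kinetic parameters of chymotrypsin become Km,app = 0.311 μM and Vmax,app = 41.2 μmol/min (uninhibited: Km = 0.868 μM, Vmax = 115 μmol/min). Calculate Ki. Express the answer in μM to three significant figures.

0.296 μM

Uncompetitive: Vmax,app = Vmax/α (and Km,app = Km/α) with α = 1 + [I]/Ki.
α = Vmax/Vmax,app = 115/41.2 = 2.791.
Since α = 1 + [I]/Ki, [I]/Ki = 2.791 − 1 = 1.791 and Ki = 0.530/1.791 = 0.296 μM.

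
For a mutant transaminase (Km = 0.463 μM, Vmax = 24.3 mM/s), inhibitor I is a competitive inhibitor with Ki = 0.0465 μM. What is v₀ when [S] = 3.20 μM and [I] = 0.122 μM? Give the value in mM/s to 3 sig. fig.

With α = 1 + [I]/Ki = 1 + 0.122/0.0465 = 3.624, the competitive rate law is v = Vmax[S] / (αKm + [S]).
v = 24.3×3.20 / (3.624×0.463 + 3.20) = 77.76/4.878 = 15.9 mM/s.

15.9 mM/s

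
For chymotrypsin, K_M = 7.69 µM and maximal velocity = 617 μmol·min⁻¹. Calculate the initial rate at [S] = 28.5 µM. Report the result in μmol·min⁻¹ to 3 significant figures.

486 μmol·min⁻¹

[S]/(Km+[S]) = 28.5/36.19 = 0.7875, the fractional saturation.
v = 0.7875 × Vmax = 0.7875 × 617 = 486 μmol·min⁻¹.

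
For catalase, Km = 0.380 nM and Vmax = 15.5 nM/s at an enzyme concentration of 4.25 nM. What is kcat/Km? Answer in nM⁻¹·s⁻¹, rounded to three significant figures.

kcat = Vmax/[E]total = 15.5/4.25 = 3.65 s⁻¹.
kcat/Km = 3.65/0.380 = 9.60 nM⁻¹·s⁻¹.

9.60 nM⁻¹·s⁻¹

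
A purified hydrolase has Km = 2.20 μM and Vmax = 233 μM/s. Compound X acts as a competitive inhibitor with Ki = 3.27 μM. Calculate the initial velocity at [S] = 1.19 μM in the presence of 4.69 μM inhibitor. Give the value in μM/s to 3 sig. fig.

42.4 μM/s

With α = 1 + [I]/Ki = 1 + 4.69/3.27 = 2.434, the competitive rate law is v = Vmax[S] / (αKm + [S]).
v = 233×1.19 / (2.434×2.20 + 1.19) = 277.3/6.545 = 42.4 μM/s.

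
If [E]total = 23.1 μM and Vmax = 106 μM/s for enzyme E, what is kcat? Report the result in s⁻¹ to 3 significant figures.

kcat = Vmax/[E]total = 106 μM/s / 23.1 μM = 4.59 s⁻¹.

4.59 s⁻¹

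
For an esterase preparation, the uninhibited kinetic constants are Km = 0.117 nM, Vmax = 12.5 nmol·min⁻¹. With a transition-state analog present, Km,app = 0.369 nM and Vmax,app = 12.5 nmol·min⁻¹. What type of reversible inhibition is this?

competitive

Km increases (0.117 → 0.369 nM) while Vmax is unchanged — the hallmark of competitive inhibition.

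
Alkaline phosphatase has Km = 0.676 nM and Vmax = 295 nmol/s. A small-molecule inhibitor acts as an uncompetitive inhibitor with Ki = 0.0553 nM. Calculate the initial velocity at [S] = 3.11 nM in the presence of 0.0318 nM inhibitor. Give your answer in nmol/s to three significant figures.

165 nmol/s

α = 1 + [I]/Ki = 1 + 0.0318/0.0553 = 1.575.
For an uncompetitive inhibitor, both parameters are divided by α, giving Vmax/α and Km/α: Km,app = 0.429 nM, Vmax,app = 187 nmol/s.
v = Vmax,app·[S]/(Km,app + [S]) = 187 × 3.11/(0.429 + 3.11) = 165 nmol/s.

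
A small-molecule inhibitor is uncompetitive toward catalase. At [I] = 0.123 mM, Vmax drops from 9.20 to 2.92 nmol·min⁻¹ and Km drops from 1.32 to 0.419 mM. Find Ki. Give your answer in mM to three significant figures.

0.0572 mM

Uncompetitive: Vmax,app = Vmax/α (and Km,app = Km/α) with α = 1 + [I]/Ki.
α = Vmax/Vmax,app = 9.20/2.92 = 3.151.
Since α = 1 + [I]/Ki, [I]/Ki = 3.151 − 1 = 2.151 and Ki = 0.123/2.151 = 0.0572 mM.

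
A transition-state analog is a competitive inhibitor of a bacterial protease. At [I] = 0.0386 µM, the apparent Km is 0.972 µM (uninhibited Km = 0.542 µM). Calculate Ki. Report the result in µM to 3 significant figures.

0.0487 µM

Competitive: Km,app = α·Km with α = 1 + [I]/Ki.
α = Km,app/Km = 0.972/0.542 = 1.793.
Ki = [I]/(α − 1) = 0.0386/0.7934 = 0.0487 µM.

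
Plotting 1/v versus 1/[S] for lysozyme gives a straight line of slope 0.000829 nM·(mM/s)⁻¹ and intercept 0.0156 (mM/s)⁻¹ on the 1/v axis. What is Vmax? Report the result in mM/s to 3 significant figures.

The y-intercept of a Lineweaver–Burk plot equals 1/Vmax, so Vmax = 1/0.0156 = 64.1 mM/s.

64.1 mM/s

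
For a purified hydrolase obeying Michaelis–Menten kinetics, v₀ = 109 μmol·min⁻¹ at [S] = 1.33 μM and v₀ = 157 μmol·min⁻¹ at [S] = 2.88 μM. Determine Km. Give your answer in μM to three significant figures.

1.75 μM

In reciprocal form, 1/v = (Km/Vmax)·(1/[S]) + 1/Vmax. The two points give (1/[S], 1/v) = (0.7519, 0.009174) and (0.3472, 0.006369).
Slope = (0.009174 − 0.006369)/(0.7519 − 0.3472) = 0.006932; intercept = 0.009174 − 0.006932×0.7519 = 0.003963.
Vmax = 1/intercept = 252 μmol·min⁻¹; Km = slope × Vmax = 0.006932 × 252 = 1.75 μM.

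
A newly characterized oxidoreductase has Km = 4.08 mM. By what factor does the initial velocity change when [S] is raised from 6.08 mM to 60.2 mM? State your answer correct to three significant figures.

1.56

The fractional saturations are [S]/(Km+[S]) = 6.08/10.16 = 0.5984 and 60.2/64.28 = 0.9365.
v₂/v₁ is just their ratio: 0.9365/0.5984 = 1.56.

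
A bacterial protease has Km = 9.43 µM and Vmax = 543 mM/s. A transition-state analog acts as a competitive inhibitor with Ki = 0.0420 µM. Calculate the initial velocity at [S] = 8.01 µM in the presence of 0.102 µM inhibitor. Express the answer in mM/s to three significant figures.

108 mM/s

α = 1 + [I]/Ki = 1 + 0.102/0.0420 = 3.429.
For a competitive inhibitor, Vmax is unchanged and the apparent Km becomes α·Km: Km,app = 32.3 µM, Vmax,app = 543 mM/s.
v = Vmax,app·[S]/(Km,app + [S]) = 543 × 8.01/(32.3 + 8.01) = 108 mM/s.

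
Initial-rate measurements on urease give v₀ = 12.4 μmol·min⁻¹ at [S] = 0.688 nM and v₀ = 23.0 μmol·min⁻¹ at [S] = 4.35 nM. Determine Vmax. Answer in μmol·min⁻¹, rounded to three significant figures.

27.4 μmol·min⁻¹

From v = Vmax[S]/(Km+[S]), each point gives Vmax = v(Km+[S])/[S].
Equating: 12.4(Km+0.688)/0.688 = 23.0(Km+4.35)/4.35.
18.02·Km + 12.4 = 5.287·Km + 23.0, so (18.02 − 5.287)·Km = 23.0 − 12.4.
Km = 10.60/12.74 = 0.832 nM; then Vmax = 12.4(0.832+0.688)/0.688 = 27.4 μmol·min⁻¹.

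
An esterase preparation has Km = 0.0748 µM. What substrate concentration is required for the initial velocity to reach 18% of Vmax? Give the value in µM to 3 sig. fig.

v/Vmax = [S]/(Km+[S]) = 0.18, so [S] = Km·0.18/(1 − 0.18) = 0.0748 × 0.2195.
[S] = 0.0164 µM.

0.0164 µM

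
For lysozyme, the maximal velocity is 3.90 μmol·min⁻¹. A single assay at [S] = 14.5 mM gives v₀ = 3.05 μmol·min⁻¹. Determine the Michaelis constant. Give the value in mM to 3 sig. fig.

4.04 mM

From v = Vmax[S]/(Km+[S]), Km = [S](Vmax − v)/v.
Km = 14.5 × (3.90 − 3.05) / 3.05 = 12.32/3.05 = 4.04 mM.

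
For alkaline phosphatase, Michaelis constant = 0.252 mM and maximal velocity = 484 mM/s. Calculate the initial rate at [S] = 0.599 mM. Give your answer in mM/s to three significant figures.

341 mM/s

v = Vmax·[S]/(Km + [S]) = 484 × 0.599 / (0.252 + 0.599)
  = 289.9 / 0.8510 = 341 mM/s.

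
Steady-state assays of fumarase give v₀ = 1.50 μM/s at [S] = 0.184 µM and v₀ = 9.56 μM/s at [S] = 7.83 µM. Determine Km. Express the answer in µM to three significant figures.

1.16 µM

From v = Vmax[S]/(Km+[S]), each point gives Vmax = v(Km+[S])/[S].
Equating: 1.50(Km+0.184)/0.184 = 9.56(Km+7.83)/7.83.
8.152·Km + 1.50 = 1.221·Km + 9.56, so (8.152 − 1.221)·Km = 9.56 − 1.50.
Km = 8.060/6.931 = 1.16 µM; then Vmax = 1.50(1.16+0.184)/0.184 = 11.0 μM/s.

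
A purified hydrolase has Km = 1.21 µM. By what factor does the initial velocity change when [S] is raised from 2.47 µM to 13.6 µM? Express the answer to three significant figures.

Since Vmax cancels, v₂/v₁ = [S]₂(Km+[S]₁) / [S]₁(Km+[S]₂).
= 13.6×(1.21+2.47) / (2.47×(1.21+13.6)) = 50.05/36.58 = 1.37.

1.37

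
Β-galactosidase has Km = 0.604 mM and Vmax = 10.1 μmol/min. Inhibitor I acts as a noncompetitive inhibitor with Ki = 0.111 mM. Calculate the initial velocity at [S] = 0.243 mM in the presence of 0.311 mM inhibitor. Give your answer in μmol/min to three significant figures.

0.762 μmol/min

α = 1 + [I]/Ki = 1 + 0.311/0.111 = 3.802.
For a noncompetitive inhibitor, Vmax is reduced to Vmax/α while Km is unchanged: Km,app = 0.604 mM, Vmax,app = 2.66 μmol/min.
v = Vmax,app·[S]/(Km,app + [S]) = 2.66 × 0.243/(0.604 + 0.243) = 0.762 μmol/min.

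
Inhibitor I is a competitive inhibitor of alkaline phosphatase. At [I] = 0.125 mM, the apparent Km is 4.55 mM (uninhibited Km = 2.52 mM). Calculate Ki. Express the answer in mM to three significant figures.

Competitive: Km,app = α·Km with α = 1 + [I]/Ki.
α = Km,app/Km = 4.55/2.52 = 1.806.
Since α = 1 + [I]/Ki, [I]/Ki = 1.806 − 1 = 0.8056 and Ki = 0.125/0.8056 = 0.155 mM.

0.155 mM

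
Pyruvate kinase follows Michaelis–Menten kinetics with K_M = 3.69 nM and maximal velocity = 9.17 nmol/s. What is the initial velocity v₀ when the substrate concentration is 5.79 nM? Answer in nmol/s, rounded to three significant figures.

5.60 nmol/s

v = Vmax·[S]/(Km + [S]) = 9.17 × 5.79 / (3.69 + 5.79)
  = 53.09 / 9.480 = 5.60 nmol/s.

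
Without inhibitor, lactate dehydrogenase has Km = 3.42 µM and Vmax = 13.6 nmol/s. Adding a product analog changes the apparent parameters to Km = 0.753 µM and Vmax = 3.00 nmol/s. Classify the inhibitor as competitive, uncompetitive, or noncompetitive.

uncompetitive

Both Km and Vmax decrease by the same factor (~4.54-fold) — characteristic of uncompetitive inhibition.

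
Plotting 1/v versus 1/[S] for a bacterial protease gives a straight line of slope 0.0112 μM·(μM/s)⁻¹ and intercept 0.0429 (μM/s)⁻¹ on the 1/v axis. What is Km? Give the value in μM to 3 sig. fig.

0.261 μM

y-intercept = 1/Vmax ⇒ Vmax = 23.3 μM/s; slope = Km/Vmax ⇒ Km = slope × Vmax.
Km = 0.0112 × 23.3 = 0.261 μM.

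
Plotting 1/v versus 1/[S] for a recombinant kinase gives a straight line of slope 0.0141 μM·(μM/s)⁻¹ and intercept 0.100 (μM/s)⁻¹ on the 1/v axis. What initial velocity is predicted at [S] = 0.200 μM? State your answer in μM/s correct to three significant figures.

The y-intercept is 1/Vmax, so Vmax = 1/0.100 = 10.0 μM/s.
The slope is Km/Vmax, so Km = 0.0141 × 10.0 = 0.141 μM.
Then v = 10.0 × 0.200/(0.141 + 0.200) = 5.87 μM/s.

5.87 μM/s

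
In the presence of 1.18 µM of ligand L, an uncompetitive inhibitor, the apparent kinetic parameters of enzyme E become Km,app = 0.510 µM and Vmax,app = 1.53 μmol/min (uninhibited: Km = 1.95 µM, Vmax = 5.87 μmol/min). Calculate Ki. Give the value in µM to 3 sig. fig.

0.416 µM

Uncompetitive: Vmax,app = Vmax/α (and Km,app = Km/α) with α = 1 + [I]/Ki.
α = Vmax/Vmax,app = 5.87/1.53 = 3.837.
Since α = 1 + [I]/Ki, [I]/Ki = 3.837 − 1 = 2.837 and Ki = 1.18/2.837 = 0.416 µM.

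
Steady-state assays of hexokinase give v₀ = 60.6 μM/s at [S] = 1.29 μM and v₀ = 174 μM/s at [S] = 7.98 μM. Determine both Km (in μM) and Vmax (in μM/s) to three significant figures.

In reciprocal form, 1/v = (Km/Vmax)·(1/[S]) + 1/Vmax. The two points give (1/[S], 1/v) = (0.7752, 0.01650) and (0.1253, 0.005747).
Slope = (0.01650 − 0.005747)/(0.7752 − 0.1253) = 0.01655; intercept = 0.01650 − 0.01655×0.7752 = 0.003673.
Vmax = 1/intercept = 272 μM/s; Km = slope × Vmax = 0.01655 × 272 = 4.50 μM.

Km = 4.50 μM; Vmax = 272 μM/s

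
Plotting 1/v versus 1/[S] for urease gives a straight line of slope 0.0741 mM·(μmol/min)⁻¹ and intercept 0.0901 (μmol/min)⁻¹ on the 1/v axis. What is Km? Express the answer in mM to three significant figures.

0.822 mM

y-intercept = 1/Vmax ⇒ Vmax = 11.1 μmol/min; slope = Km/Vmax ⇒ Km = slope × Vmax.
Km = 0.0741 × 11.1 = 0.822 mM.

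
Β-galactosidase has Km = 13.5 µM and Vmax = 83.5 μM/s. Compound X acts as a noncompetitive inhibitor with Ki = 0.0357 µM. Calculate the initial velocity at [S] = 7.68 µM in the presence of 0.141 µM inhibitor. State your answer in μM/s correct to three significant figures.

α = 1 + [I]/Ki = 1 + 0.141/0.0357 = 4.950.
For a noncompetitive inhibitor, Vmax is reduced to Vmax/α while Km is unchanged: Km,app = 13.5 µM, Vmax,app = 16.9 μM/s.
v = Vmax,app·[S]/(Km,app + [S]) = 16.9 × 7.68/(13.5 + 7.68) = 6.12 μM/s.

6.12 μM/s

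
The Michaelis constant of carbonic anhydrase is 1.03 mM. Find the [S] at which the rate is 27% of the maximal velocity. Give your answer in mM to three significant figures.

0.381 mM

v/Vmax = [S]/(Km+[S]) = 0.27, so [S] = Km·0.27/(1 − 0.27) = 1.03 × 0.3699.
[S] = 0.381 mM.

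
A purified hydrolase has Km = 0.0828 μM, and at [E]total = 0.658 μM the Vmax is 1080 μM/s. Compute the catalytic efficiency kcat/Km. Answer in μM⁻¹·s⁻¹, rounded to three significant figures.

19800 μM⁻¹·s⁻¹

kcat = Vmax/[E]total = 1080/0.658 = 1640 s⁻¹.
kcat/Km = 1640/0.0828 = 19800 μM⁻¹·s⁻¹.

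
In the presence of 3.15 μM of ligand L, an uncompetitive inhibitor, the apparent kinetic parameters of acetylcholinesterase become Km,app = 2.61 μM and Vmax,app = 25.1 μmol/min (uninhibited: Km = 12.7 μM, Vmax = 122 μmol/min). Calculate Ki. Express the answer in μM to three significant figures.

0.816 μM

Uncompetitive: Vmax,app = Vmax/α (and Km,app = Km/α) with α = 1 + [I]/Ki.
α = Vmax/Vmax,app = 122/25.1 = 4.861.
Ki = [I]/(α − 1) = 3.15/3.861 = 0.816 μM.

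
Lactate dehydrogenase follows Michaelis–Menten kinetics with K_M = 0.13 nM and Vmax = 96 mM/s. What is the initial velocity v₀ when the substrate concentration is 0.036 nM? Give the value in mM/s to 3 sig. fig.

[S]/(Km+[S]) = 0.036/0.1660 = 0.2169, the fractional saturation.
v = 0.2169 × Vmax = 0.2169 × 96 = 20.8 mM/s.

20.8 mM/s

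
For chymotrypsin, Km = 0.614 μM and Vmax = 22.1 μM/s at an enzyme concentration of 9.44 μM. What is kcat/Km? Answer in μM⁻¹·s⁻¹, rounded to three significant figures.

kcat = Vmax/[E]total = 22.1/9.44 = 2.34 s⁻¹.
kcat/Km = 2.34/0.614 = 3.81 μM⁻¹·s⁻¹.

3.81 μM⁻¹·s⁻¹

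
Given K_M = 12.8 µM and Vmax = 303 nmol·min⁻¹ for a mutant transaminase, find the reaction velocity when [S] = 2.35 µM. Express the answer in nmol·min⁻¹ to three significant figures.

v = Vmax·[S]/(Km + [S]) = 303 × 2.35 / (12.8 + 2.35)
  = 712.1 / 15.15 = 47.0 nmol·min⁻¹.

47.0 nmol·min⁻¹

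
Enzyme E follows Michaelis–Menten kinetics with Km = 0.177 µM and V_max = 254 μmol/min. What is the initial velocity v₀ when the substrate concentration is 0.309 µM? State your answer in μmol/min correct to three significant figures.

161 μmol/min

v = Vmax·[S]/(Km + [S]) = 254 × 0.309 / (0.177 + 0.309)
  = 78.49 / 0.4860 = 161 μmol/min.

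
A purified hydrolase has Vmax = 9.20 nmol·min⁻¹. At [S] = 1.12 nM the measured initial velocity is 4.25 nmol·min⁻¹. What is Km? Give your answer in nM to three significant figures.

1.30 nM

v/Vmax = 4.25/9.20 = 0.4620 = [S]/(Km+[S]).
So Km + [S] = [S]/0.4620 = 2.424 nM, giving Km = 2.424 − 1.12 = 1.30 nM.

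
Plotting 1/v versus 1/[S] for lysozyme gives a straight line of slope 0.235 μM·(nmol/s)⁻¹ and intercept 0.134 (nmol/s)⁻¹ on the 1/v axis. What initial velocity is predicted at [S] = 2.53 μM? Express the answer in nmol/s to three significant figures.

The y-intercept is 1/Vmax, so Vmax = 1/0.134 = 7.46 nmol/s.
The slope is Km/Vmax, so Km = 0.235 × 7.46 = 1.75 μM.
Then v = 7.46 × 2.53/(1.75 + 2.53) = 4.41 nmol/s.

4.41 nmol/s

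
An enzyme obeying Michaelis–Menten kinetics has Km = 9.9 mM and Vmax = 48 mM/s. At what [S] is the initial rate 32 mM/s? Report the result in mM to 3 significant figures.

The required fractional saturation is v/Vmax = 32/48 = 0.6667.
Then [S]/(Km+[S]) = 0.6667 ⇒ [S] = 9.9 × 0.6667/(1 − 0.6667) = 19.8 mM.

19.8 mM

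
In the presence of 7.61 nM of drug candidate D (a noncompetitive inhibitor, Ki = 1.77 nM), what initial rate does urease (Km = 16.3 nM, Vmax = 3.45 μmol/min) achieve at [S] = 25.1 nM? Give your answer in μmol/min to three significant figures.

0.395 μmol/min

With α = 1 + [I]/Ki = 1 + 7.61/1.77 = 5.299, the noncompetitive rate law is v = (Vmax/α)·[S] / (Km + [S]).
v = (3.45/5.299)×25.1 / (16.3 + 25.1) = 16.34/41.40 = 0.395 μmol/min.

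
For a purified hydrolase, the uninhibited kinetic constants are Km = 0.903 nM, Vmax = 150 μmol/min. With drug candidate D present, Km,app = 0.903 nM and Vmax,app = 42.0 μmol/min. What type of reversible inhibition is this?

Vmax decreases (150 → 42.0 μmol/min) while Km is unchanged — pure noncompetitive inhibition.

noncompetitive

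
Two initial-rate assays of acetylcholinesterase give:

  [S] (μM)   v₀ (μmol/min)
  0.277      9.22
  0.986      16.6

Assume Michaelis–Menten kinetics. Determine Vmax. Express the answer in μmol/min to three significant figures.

24.2 μmol/min

In reciprocal form, 1/v = (Km/Vmax)·(1/[S]) + 1/Vmax. The two points give (1/[S], 1/v) = (3.610, 0.1085) and (1.014, 0.06024).
Slope = (0.1085 − 0.06024)/(3.610 − 1.014) = 0.01857; intercept = 0.1085 − 0.01857×3.610 = 0.04140.
Vmax = 1/intercept = 24.2 μmol/min; Km = slope × Vmax = 0.01857 × 24.2 = 0.449 μM.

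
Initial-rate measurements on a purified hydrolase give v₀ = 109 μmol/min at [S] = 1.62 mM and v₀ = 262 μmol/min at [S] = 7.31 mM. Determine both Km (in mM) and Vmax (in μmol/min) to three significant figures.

Km = 4.87 mM; Vmax = 436 μmol/min

From v = Vmax[S]/(Km+[S]), each point gives Vmax = v(Km+[S])/[S].
Equating: 109(Km+1.62)/1.62 = 262(Km+7.31)/7.31.
67.28·Km + 109 = 35.84·Km + 262, so (67.28 − 35.84)·Km = 262 − 109.
Km = 153.0/31.44 = 4.87 mM; then Vmax = 109(4.87+1.62)/1.62 = 436 μmol/min.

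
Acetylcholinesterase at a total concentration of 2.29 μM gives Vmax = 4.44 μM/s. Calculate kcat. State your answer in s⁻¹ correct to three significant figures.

kcat = Vmax/[E]total = 4.44 μM/s / 2.29 μM = 1.94 s⁻¹.

1.94 s⁻¹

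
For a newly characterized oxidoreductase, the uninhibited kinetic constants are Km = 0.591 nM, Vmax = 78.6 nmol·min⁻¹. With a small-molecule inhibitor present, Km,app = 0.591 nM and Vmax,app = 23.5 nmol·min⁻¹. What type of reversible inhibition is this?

Vmax decreases (78.6 → 23.5 nmol·min⁻¹) while Km is unchanged — pure noncompetitive inhibition.

noncompetitive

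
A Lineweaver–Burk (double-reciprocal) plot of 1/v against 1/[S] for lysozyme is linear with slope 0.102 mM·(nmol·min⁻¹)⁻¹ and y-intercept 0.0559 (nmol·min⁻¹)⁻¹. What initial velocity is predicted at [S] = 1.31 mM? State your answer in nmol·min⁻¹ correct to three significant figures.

7.48 nmol·min⁻¹

The y-intercept is 1/Vmax, so Vmax = 1/0.0559 = 17.9 nmol·min⁻¹.
The slope is Km/Vmax, so Km = 0.102 × 17.9 = 1.82 mM.
Then v = 17.9 × 1.31/(1.82 + 1.31) = 7.48 nmol·min⁻¹.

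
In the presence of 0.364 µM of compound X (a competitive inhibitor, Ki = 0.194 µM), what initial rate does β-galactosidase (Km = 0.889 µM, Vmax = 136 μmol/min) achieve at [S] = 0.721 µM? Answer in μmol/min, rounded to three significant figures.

29.9 μmol/min

With α = 1 + [I]/Ki = 1 + 0.364/0.194 = 2.876, the competitive rate law is v = Vmax[S] / (αKm + [S]).
v = 136×0.721 / (2.876×0.889 + 0.721) = 98.06/3.278 = 29.9 μmol/min.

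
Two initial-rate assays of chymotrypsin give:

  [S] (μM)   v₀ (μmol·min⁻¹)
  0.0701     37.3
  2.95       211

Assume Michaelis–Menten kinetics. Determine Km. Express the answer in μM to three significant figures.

0.377 μM

From v = Vmax[S]/(Km+[S]), each point gives Vmax = v(Km+[S])/[S].
Equating: 37.3(Km+0.0701)/0.0701 = 211(Km+2.95)/2.95.
532.1·Km + 37.3 = 71.53·Km + 211, so (532.1 − 71.53)·Km = 211 − 37.3.
Km = 173.7/460.6 = 0.377 μM; then Vmax = 37.3(0.377+0.0701)/0.0701 = 238 μmol·min⁻¹.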